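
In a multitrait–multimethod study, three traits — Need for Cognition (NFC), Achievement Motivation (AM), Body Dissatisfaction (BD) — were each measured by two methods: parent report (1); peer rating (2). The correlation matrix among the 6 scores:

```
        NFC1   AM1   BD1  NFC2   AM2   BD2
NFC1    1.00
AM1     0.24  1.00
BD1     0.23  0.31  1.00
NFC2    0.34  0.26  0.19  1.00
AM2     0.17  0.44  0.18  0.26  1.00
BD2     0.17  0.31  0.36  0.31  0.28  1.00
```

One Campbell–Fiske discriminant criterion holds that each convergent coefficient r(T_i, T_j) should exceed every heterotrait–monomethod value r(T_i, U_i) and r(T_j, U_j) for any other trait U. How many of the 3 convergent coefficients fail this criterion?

Convergent coefficients and their comparison sets:
NFC (methods 1·2): 0.34 vs {0.24, 0.26, 0.23, 0.31} → pass.
AM (methods 1·2): 0.44 vs {0.24, 0.26, 0.31, 0.28} → pass.
BD (methods 1·2): 0.36 vs {0.23, 0.31, 0.31, 0.28} → pass.
0 of 3 fail.

0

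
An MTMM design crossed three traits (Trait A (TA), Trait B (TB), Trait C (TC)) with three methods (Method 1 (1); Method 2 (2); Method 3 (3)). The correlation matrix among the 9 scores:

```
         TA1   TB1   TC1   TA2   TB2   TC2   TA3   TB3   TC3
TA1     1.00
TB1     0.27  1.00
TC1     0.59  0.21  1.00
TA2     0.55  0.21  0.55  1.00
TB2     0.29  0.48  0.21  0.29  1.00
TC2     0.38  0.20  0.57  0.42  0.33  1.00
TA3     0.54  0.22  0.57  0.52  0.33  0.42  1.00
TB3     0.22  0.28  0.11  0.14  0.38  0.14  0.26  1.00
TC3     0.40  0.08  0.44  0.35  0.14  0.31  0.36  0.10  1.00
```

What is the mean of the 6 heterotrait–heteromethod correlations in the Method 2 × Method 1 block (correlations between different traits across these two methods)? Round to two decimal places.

HTHM values (method 2 × method 1): 0.21, 0.55, 0.29, 0.21, 0.38, 0.20; mean = 1.84/6 = 0.31.

0.31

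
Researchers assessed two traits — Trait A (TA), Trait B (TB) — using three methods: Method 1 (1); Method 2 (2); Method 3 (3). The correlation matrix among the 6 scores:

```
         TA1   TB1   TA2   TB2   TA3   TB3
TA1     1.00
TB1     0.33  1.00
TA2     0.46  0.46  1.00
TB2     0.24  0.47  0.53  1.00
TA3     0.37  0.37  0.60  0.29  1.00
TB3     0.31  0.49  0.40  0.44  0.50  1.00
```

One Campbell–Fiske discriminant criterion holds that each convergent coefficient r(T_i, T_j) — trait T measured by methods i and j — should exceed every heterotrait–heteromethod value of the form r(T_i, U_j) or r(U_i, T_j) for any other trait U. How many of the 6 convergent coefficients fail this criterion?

Convergent coefficients and their comparison sets:
TA (methods 1·2): 0.46 vs {0.24, 0.46} → fail.
TA (methods 1·3): 0.37 vs {0.31, 0.37} → fail.
TA (methods 2·3): 0.60 vs {0.40, 0.29} → pass.
TB (methods 1·2): 0.47 vs {0.46, 0.24} → pass.
TB (methods 1·3): 0.49 vs {0.37, 0.31} → pass.
TB (methods 2·3): 0.44 vs {0.29, 0.40} → pass.
2 of 6 fail.

2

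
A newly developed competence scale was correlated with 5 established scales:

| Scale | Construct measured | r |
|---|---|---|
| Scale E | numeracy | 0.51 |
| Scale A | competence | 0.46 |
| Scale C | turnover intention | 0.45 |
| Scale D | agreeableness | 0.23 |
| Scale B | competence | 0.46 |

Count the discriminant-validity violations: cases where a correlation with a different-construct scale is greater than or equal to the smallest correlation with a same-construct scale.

1

Convergent (same construct = competence): Scale A, Scale B.
Smallest convergent = 0.46. Discriminant values: 0.51, 0.45, 0.23; count ≥ 0.46 → 1.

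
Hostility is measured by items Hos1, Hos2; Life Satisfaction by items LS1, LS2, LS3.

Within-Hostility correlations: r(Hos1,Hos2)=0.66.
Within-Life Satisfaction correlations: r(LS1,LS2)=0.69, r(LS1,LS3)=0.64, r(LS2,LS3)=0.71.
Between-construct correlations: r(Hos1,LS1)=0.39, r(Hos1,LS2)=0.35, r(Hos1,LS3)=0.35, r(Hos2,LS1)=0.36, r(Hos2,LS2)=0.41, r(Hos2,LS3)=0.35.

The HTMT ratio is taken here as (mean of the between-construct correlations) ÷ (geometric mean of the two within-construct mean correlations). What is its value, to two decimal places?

Mean between = 2.21/6 = 0.3683.
Mean within-Hos = 0.66/1 = 0.6600; mean within-LS = 2.04/3 = 0.6800.
Geometric mean = √(0.6600 × 0.6800) = 0.6699.
HTMT = 0.3683 / 0.6699 = 0.55.

0.55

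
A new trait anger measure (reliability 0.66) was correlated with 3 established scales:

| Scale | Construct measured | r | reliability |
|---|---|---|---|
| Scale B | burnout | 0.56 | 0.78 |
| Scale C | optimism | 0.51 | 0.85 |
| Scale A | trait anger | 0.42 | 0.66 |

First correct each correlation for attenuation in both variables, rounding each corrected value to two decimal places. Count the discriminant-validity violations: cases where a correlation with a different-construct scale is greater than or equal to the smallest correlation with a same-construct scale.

Disattenuated r (r / √(r_scale · r_new)):
  Scale B (disc): 0.56 / √(0.78·0.66) = 0.78
  Scale C (disc): 0.51 / √(0.85·0.66) = 0.68
  Scale A (conv): 0.42 / √(0.66·0.66) = 0.64
Smallest convergent = 0.64. Discriminant values: 0.78, 0.68; count ≥ 0.64 → 2.

2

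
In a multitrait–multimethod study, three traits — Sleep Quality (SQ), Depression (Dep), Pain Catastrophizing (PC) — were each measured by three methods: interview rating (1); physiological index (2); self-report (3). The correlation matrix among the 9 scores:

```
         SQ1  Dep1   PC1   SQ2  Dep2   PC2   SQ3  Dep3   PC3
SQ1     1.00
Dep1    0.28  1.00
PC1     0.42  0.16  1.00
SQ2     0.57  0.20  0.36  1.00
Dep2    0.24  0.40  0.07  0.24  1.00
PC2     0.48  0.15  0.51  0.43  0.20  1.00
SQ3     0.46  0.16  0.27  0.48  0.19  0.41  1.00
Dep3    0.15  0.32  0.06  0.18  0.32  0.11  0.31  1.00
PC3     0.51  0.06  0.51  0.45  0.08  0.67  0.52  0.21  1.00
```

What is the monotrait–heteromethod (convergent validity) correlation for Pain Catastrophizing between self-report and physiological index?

Same trait (PC), different methods: r(PC3, PC2) = 0.67.

0.67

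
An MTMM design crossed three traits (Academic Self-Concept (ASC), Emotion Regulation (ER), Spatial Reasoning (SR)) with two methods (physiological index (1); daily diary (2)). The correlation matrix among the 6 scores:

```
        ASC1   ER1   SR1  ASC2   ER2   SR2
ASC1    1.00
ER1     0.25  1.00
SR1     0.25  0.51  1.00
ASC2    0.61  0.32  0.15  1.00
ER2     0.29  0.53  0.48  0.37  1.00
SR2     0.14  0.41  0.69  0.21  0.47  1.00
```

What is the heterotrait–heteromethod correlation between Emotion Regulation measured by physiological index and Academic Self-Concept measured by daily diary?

0.32

Different traits and methods: r(ER1, ASC2) = 0.32.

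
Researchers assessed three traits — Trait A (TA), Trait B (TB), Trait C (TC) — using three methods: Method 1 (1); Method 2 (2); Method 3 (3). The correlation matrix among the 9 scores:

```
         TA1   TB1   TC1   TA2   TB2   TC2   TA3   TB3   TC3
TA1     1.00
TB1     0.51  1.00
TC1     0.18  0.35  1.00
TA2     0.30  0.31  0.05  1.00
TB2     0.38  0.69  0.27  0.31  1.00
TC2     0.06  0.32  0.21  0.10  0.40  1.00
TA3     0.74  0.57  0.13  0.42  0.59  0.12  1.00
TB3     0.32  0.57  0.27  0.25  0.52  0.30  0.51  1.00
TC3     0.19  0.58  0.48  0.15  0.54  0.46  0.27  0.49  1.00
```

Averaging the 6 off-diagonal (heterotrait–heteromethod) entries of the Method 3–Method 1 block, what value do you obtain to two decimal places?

HTHM values (method 3 × method 1): 0.57, 0.13, 0.32, 0.27, 0.19, 0.58; mean = 2.06/6 = 0.34.

0.34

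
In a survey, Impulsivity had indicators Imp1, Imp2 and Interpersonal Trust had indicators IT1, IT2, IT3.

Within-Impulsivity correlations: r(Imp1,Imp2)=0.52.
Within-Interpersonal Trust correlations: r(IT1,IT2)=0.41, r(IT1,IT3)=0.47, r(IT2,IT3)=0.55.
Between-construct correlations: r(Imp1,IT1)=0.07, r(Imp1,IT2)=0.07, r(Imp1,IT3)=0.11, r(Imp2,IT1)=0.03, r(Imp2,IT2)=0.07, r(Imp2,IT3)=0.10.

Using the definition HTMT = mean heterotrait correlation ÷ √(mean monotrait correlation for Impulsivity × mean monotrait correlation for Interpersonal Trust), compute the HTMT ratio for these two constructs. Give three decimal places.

0.151

Between-construct mean = 0.45/6 = 0.0750.
Mean within-Imp = 0.52/1 = 0.5200; mean within-IT = 1.43/3 = 0.4767.
Geometric mean = √(0.5200 × 0.4767) = 0.4979.
HTMT = 0.0750 / 0.4979 = 0.151.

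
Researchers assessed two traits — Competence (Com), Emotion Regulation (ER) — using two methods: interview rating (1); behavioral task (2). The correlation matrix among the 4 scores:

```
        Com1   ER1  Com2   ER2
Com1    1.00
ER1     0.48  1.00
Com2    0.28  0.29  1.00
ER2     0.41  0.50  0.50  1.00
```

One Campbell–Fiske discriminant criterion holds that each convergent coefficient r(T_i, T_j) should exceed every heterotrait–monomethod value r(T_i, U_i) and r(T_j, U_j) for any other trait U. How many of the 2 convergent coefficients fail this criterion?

Convergent coefficients and their comparison sets:
Com (methods 1·2): 0.28 vs {0.48, 0.50} → fail.
ER (methods 1·2): 0.50 vs {0.48, 0.50} → fail.
2 of 2 fail.

2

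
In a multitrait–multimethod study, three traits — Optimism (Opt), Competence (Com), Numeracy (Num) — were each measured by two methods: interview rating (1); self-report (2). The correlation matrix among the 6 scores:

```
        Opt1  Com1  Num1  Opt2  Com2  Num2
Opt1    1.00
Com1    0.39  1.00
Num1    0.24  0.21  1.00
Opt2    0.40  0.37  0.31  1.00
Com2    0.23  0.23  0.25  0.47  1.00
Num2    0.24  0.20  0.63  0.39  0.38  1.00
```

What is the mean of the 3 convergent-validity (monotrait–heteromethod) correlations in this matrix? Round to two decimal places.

Convergent values: 0.40, 0.23, 0.63; mean = 1.26/3 = 0.42.

0.42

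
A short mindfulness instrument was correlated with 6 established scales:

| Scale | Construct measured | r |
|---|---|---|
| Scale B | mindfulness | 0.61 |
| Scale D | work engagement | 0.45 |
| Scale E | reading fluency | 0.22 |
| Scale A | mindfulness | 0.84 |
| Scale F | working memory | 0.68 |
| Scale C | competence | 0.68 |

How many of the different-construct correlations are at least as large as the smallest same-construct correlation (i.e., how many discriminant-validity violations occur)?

Convergent (same construct = mindfulness): Scale B, Scale A.
Smallest convergent = 0.61. Discriminant values: 0.45, 0.22, 0.68, 0.68; count ≥ 0.61 → 2.

2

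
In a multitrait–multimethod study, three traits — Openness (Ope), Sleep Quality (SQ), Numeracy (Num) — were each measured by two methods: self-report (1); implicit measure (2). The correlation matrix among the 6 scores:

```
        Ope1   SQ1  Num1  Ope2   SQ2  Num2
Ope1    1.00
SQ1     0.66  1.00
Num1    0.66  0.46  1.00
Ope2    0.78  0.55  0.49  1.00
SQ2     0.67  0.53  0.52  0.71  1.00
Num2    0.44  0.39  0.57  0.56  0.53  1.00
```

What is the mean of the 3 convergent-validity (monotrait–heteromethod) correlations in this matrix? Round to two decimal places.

Convergent values: 0.78, 0.53, 0.57; mean = 1.88/3 = 0.63.

0.63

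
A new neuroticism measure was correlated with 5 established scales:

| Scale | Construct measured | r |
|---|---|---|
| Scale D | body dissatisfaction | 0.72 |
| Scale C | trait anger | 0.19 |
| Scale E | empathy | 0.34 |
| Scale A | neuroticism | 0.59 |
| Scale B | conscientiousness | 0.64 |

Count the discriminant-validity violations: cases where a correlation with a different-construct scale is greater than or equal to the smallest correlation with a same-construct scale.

Convergent (same construct = neuroticism): Scale A.
Smallest convergent = 0.59. Discriminant values: 0.72, 0.19, 0.34, 0.64; count ≥ 0.59 → 2.

2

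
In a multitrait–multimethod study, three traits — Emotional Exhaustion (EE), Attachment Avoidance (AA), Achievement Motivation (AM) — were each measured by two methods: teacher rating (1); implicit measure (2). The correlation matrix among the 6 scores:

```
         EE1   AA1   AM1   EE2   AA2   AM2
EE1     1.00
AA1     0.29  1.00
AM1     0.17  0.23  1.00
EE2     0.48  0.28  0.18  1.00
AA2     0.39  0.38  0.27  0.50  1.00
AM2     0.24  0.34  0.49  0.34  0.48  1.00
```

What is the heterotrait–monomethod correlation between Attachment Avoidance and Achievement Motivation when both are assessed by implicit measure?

Different traits, same method: r(AA2, AM2) = 0.48.

0.48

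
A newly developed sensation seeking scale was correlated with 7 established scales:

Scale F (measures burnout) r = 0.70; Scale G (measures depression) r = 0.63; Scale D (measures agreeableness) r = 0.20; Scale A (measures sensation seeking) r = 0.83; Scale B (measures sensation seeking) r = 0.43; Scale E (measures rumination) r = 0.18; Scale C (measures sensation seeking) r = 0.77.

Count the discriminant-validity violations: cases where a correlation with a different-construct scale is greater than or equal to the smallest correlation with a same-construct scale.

2

Convergent (same construct = sensation seeking): Scale A, Scale B, Scale C.
Smallest convergent = 0.43. Discriminant values: 0.70, 0.63, 0.20, 0.18; count ≥ 0.43 → 2.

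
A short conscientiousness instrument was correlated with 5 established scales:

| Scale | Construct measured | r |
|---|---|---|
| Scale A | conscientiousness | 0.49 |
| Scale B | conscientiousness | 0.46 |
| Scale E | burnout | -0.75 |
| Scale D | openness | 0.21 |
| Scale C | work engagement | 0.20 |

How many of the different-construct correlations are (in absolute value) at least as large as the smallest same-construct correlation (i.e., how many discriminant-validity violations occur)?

Convergent (same construct = conscientiousness): Scale A, Scale B.
Smallest convergent = 0.46. Discriminant |r|: 0.75, 0.21, 0.20; count ≥ 0.46 → 1.

1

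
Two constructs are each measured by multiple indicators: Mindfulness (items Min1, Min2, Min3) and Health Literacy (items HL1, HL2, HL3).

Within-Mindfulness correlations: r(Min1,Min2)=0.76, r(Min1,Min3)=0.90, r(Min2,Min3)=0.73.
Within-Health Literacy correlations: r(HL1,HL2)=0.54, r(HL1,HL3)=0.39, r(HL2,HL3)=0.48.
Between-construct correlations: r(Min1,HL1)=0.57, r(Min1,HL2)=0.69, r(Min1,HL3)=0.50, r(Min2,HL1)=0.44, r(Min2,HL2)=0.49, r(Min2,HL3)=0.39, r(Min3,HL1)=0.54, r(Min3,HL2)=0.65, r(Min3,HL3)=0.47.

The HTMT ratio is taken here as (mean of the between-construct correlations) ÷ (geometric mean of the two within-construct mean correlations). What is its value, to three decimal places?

Between-construct mean = 4.74/9 = 0.5267.
Mean within-Min = 2.39/3 = 0.7967; mean within-HL = 1.41/3 = 0.4700.
Geometric mean = √(0.7967 × 0.4700) = 0.6119.
HTMT = 0.5267 / 0.6119 = 0.861.

0.861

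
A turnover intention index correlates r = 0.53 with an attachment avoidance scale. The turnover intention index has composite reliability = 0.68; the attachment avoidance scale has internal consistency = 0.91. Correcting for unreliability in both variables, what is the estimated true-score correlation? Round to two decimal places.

r_true = r_obs / √(r_xx · r_yy) = 0.53 / √(0.68 × 0.91) = 0.53 / √0.6188 = 0.53 / 0.7866 ≈ 0.67.

0.67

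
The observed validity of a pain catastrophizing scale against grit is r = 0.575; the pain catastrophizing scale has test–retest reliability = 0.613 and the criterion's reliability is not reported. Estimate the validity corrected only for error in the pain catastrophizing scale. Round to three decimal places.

0.734

Single correction: r_c = r_obs / √r_xx = 0.575 / √0.613 = 0.575 / 0.7829 ≈ 0.734.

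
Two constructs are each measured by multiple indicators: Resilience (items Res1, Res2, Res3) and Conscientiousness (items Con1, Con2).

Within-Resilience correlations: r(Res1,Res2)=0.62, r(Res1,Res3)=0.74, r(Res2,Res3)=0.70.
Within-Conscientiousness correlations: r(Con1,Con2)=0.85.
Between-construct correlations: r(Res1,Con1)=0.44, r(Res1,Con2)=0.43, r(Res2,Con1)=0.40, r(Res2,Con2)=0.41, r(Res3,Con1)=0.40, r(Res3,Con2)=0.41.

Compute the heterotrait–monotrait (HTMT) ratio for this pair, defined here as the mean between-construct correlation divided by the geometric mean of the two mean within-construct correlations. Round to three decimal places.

0.543

Mean between = 2.49/6 = 0.4150.
Mean within-Res = 2.06/3 = 0.6867; mean within-Con = 0.85/1 = 0.8500.
Geometric mean = √(0.6867 × 0.8500) = 0.7640.
HTMT = 0.4150 / 0.7640 = 0.543.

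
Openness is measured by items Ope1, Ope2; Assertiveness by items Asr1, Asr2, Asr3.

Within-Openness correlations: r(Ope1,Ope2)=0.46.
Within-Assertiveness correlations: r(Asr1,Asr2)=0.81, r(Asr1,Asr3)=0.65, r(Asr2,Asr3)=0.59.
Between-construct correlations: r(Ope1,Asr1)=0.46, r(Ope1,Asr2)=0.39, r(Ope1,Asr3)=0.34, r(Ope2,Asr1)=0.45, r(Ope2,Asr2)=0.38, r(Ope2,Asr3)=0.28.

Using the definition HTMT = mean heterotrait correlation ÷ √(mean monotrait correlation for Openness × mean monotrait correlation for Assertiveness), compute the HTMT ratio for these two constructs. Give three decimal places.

0.684

Between-construct mean = 2.30/6 = 0.3833.
Mean within-Ope = 0.46/1 = 0.4600; mean within-Asr = 2.05/3 = 0.6833.
Geometric mean = √(0.4600 × 0.6833) = 0.5606.
HTMT = 0.3833 / 0.5606 = 0.684.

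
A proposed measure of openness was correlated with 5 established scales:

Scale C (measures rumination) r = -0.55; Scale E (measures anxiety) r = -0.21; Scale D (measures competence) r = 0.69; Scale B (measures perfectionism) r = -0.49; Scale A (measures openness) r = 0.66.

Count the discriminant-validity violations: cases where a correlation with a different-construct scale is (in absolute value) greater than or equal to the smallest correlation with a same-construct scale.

1

Convergent (same construct = openness): Scale A.
Smallest convergent = 0.66. Discriminant |r|: 0.55, 0.21, 0.69, 0.49; count ≥ 0.66 → 1.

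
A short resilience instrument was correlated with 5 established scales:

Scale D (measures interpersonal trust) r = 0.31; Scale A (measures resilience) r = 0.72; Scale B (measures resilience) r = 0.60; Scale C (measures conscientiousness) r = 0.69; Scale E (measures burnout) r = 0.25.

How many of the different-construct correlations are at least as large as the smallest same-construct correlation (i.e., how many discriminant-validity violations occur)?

1

Convergent (same construct = resilience): Scale A, Scale B.
Smallest convergent = 0.60. Discriminant values: 0.31, 0.69, 0.25; count ≥ 0.60 → 1.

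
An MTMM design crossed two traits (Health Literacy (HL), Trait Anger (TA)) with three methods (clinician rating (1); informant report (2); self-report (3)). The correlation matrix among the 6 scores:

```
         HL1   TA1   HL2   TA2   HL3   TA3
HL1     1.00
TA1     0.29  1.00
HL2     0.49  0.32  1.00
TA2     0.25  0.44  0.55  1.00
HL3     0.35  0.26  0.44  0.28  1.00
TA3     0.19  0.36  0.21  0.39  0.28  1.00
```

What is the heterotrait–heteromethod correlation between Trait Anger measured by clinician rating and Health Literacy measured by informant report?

Different traits and methods: r(TA1, HL2) = 0.32.

0.32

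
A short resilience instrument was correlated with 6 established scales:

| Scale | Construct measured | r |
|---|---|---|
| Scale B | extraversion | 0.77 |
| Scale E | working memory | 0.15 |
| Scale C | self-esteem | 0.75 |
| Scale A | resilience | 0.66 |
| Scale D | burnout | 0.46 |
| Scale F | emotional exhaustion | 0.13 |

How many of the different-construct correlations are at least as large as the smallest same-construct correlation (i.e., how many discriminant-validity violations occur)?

2

Convergent (same construct = resilience): Scale A.
Smallest convergent = 0.66. Discriminant values: 0.77, 0.15, 0.75, 0.46, 0.13; count ≥ 0.66 → 2.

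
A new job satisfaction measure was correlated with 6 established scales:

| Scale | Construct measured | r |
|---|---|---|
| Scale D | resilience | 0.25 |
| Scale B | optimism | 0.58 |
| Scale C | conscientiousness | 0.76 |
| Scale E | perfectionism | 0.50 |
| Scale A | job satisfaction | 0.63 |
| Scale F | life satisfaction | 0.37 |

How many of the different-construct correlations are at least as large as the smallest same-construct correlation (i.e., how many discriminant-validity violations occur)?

1

Convergent (same construct = job satisfaction): Scale A.
Smallest convergent = 0.63. Discriminant values: 0.25, 0.58, 0.76, 0.50, 0.37; count ≥ 0.63 → 1.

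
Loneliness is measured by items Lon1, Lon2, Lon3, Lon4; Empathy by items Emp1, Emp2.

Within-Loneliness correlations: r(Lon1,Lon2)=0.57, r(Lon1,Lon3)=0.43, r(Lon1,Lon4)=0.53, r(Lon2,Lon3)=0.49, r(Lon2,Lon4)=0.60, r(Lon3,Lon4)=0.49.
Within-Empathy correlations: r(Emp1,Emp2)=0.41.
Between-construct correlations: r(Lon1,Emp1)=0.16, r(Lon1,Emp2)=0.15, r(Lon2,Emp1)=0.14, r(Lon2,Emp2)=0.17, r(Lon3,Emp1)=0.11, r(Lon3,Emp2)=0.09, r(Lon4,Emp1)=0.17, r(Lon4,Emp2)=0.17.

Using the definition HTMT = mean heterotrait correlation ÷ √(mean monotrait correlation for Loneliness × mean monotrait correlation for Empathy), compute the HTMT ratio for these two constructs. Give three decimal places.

Between-construct mean = 1.16/8 = 0.1450.
Mean within-Lon = 3.11/6 = 0.5183; mean within-Emp = 0.41/1 = 0.4100.
Geometric mean = √(0.5183 × 0.4100) = 0.4610.
HTMT = 0.1450 / 0.4610 = 0.315.

0.315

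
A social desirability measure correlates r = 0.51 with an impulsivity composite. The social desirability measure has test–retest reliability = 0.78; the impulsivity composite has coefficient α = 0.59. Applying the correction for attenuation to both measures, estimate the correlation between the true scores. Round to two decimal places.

r_true = r_obs / √(r_xx · r_yy) = 0.51 / √(0.78 × 0.59) = 0.51 / √0.4602 = 0.51 / 0.6784 ≈ 0.75.

0.75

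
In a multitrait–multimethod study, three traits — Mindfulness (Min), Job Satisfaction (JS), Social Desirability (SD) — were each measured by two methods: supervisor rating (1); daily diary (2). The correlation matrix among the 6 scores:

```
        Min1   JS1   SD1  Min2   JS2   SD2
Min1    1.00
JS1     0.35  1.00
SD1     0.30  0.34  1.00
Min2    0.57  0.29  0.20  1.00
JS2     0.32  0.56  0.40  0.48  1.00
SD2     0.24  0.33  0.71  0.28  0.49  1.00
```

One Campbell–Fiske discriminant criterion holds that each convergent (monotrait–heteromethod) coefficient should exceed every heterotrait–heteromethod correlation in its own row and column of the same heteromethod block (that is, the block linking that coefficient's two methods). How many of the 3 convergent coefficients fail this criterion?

0

Each convergent coefficient versus the relevant comparison correlations:
Min (methods 1·2): 0.57 vs {0.32, 0.29, 0.24, 0.20} → pass.
JS (methods 1·2): 0.56 vs {0.29, 0.32, 0.33, 0.40} → pass.
SD (methods 1·2): 0.71 vs {0.20, 0.24, 0.40, 0.33} → pass.
0 of 3 fail.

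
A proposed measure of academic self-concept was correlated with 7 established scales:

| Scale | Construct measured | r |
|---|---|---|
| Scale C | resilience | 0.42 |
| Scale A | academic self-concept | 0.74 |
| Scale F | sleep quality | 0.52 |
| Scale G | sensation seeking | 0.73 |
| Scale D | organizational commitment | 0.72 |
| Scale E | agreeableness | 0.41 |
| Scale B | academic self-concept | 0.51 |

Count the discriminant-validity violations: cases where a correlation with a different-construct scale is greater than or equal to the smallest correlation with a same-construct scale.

3

Convergent (same construct = academic self-concept): Scale A, Scale B.
Smallest convergent = 0.51. Discriminant values: 0.42, 0.52, 0.73, 0.72, 0.41; count ≥ 0.51 → 3.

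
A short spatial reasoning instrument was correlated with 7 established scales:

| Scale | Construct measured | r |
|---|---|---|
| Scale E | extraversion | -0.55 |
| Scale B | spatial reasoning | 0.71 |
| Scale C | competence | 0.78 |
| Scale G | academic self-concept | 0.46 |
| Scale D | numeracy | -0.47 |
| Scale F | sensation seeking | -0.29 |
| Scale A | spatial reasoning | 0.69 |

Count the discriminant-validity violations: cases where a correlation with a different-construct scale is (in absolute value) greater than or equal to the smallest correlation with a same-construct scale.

Convergent (same construct = spatial reasoning): Scale B, Scale A.
Smallest convergent = 0.69. Discriminant |r|: 0.55, 0.78, 0.46, 0.47, 0.29; count ≥ 0.69 → 1.

1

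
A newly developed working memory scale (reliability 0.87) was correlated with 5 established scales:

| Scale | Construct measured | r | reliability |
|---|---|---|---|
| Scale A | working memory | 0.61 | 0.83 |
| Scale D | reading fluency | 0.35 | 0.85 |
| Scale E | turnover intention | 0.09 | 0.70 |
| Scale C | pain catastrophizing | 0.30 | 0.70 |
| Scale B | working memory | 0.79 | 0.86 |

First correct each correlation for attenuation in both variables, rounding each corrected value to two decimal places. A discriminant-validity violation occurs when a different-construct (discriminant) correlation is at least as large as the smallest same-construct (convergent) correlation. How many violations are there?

0

Disattenuated r (r / √(r_scale · r_new)):
  Scale A (conv): 0.61 / √(0.83·0.87) = 0.72
  Scale D (disc): 0.35 / √(0.85·0.87) = 0.41
  Scale E (disc): 0.09 / √(0.70·0.87) = 0.12
  Scale C (disc): 0.30 / √(0.70·0.87) = 0.38
  Scale B (conv): 0.79 / √(0.86·0.87) = 0.91
Smallest convergent = 0.72. Discriminant values: 0.41, 0.12, 0.38; count ≥ 0.72 → 0.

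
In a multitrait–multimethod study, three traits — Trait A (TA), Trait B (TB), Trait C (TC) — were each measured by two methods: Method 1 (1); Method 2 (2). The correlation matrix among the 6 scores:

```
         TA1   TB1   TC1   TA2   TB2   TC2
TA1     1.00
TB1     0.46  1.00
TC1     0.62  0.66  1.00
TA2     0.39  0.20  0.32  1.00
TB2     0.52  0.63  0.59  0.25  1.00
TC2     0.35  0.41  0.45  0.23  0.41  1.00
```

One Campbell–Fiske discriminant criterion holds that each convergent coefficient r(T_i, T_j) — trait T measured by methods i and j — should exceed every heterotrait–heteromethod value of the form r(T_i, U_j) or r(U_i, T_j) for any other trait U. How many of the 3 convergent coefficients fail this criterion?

2

Checking each validity diagonal entry against its comparison values:
TA (methods 1·2): 0.39 vs {0.52, 0.20, 0.35, 0.32} → fail.
TB (methods 1·2): 0.63 vs {0.20, 0.52, 0.41, 0.59} → pass.
TC (methods 1·2): 0.45 vs {0.32, 0.35, 0.59, 0.41} → fail.
2 of 3 fail.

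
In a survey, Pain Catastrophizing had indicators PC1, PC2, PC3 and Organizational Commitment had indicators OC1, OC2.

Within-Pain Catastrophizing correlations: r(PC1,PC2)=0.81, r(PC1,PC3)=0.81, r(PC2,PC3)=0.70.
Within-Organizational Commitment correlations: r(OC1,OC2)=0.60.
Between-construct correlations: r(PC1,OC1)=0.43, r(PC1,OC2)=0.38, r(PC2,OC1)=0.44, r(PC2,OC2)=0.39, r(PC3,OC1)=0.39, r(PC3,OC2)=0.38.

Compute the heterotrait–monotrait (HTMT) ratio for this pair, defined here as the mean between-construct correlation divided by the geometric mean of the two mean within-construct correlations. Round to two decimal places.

0.59

Between-construct mean = 2.41/6 = 0.4017.
Mean within-PC = 2.32/3 = 0.7733; mean within-OC = 0.60/1 = 0.6000.
Geometric mean = √(0.7733 × 0.6000) = 0.6812.
HTMT = 0.4017 / 0.6812 = 0.59.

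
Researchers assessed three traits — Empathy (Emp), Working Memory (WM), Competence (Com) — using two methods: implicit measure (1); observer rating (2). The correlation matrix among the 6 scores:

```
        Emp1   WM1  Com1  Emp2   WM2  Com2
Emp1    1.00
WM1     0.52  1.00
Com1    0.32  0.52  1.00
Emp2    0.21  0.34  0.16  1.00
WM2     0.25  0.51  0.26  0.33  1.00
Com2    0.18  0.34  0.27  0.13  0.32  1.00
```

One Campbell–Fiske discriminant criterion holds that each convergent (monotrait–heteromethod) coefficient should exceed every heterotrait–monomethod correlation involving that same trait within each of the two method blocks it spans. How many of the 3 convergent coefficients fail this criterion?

3

Each convergent coefficient versus the relevant comparison correlations:
Emp (methods 1·2): 0.21 vs {0.52, 0.33, 0.32, 0.13} → fail.
WM (methods 1·2): 0.51 vs {0.52, 0.33, 0.52, 0.32} → fail.
Com (methods 1·2): 0.27 vs {0.32, 0.13, 0.52, 0.32} → fail.
3 of 3 fail.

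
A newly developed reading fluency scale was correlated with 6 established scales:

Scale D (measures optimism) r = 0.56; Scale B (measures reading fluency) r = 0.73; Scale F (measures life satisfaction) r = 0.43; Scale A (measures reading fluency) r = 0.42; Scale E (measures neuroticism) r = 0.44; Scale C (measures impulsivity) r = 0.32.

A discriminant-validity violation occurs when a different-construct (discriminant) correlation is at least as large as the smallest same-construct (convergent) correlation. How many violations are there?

Convergent (same construct = reading fluency): Scale B, Scale A.
Smallest convergent = 0.42. Discriminant values: 0.56, 0.43, 0.44, 0.32; count ≥ 0.42 → 3.

3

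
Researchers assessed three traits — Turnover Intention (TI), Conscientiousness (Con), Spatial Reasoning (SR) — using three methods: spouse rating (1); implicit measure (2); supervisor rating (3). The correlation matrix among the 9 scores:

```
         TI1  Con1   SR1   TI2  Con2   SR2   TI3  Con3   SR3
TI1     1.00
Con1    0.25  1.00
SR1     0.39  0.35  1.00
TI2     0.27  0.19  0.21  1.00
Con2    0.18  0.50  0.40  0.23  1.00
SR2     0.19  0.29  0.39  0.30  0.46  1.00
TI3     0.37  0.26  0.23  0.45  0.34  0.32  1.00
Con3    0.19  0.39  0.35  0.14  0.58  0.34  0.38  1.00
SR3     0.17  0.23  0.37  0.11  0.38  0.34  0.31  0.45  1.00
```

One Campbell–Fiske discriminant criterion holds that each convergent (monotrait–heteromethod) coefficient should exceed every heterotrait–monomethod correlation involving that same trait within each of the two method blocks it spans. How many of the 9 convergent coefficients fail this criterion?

6

Convergent coefficients and their comparison sets:
TI (methods 1·2): 0.27 vs {0.25, 0.23, 0.39, 0.30} → fail.
TI (methods 1·3): 0.37 vs {0.25, 0.38, 0.39, 0.31} → fail.
TI (methods 2·3): 0.45 vs {0.23, 0.38, 0.30, 0.31} → pass.
Con (methods 1·2): 0.50 vs {0.25, 0.23, 0.35, 0.46} → pass.
Con (methods 1·3): 0.39 vs {0.25, 0.38, 0.35, 0.45} → fail.
Con (methods 2·3): 0.58 vs {0.23, 0.38, 0.46, 0.45} → pass.
SR (methods 1·2): 0.39 vs {0.39, 0.30, 0.35, 0.46} → fail.
SR (methods 1·3): 0.37 vs {0.39, 0.31, 0.35, 0.45} → fail.
SR (methods 2·3): 0.34 vs {0.30, 0.31, 0.46, 0.45} → fail.
6 of 9 fail.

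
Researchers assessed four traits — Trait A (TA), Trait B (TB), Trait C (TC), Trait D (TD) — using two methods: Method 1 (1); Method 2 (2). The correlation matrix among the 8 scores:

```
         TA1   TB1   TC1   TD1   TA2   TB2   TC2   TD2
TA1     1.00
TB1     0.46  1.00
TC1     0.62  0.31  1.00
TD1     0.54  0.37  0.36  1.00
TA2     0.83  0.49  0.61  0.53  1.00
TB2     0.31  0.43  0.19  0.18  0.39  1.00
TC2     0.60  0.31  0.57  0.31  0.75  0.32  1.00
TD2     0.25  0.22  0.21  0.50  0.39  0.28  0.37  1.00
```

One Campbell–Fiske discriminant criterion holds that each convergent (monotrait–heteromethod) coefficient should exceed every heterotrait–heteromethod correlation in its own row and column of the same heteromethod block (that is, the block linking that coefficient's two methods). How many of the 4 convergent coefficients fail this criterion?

Checking each validity diagonal entry against its comparison values:
TA (methods 1·2): 0.83 vs {0.31, 0.49, 0.60, 0.61, 0.25, 0.53} → pass.
TB (methods 1·2): 0.43 vs {0.49, 0.31, 0.31, 0.19, 0.22, 0.18} → fail.
TC (methods 1·2): 0.57 vs {0.61, 0.60, 0.19, 0.31, 0.21, 0.31} → fail.
TD (methods 1·2): 0.50 vs {0.53, 0.25, 0.18, 0.22, 0.31, 0.21} → fail.
3 of 4 fail.

3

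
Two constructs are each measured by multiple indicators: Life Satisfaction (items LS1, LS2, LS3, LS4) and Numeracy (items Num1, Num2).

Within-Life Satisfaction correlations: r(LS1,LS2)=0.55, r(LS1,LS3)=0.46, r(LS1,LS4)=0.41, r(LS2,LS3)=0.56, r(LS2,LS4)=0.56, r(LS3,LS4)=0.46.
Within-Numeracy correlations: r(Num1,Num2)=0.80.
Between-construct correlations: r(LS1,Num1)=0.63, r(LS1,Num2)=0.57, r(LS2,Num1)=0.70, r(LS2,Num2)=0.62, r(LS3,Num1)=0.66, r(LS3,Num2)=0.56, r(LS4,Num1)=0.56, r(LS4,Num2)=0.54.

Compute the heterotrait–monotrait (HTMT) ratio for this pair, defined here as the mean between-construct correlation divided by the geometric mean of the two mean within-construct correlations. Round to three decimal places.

0.957

Between-construct mean = 4.84/8 = 0.6050.
Mean within-LS = 3.00/6 = 0.5000; mean within-Num = 0.80/1 = 0.8000.
Geometric mean = √(0.5000 × 0.8000) = 0.6325.
HTMT = 0.6050 / 0.6325 = 0.957.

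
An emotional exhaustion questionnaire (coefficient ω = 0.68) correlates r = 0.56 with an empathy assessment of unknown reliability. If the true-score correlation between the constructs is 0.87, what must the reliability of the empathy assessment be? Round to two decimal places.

0.61

r_true = r_obs / √(r_xx · r_yy) ⇒ 0.87 = 0.56 / √(0.68 · r_yy).
√(0.68 · r_yy) = 0.56 / 0.87 = 0.6437; 0.68 · r_yy = 0.4143; r_yy = 0.4143 / 0.68 ≈ 0.61.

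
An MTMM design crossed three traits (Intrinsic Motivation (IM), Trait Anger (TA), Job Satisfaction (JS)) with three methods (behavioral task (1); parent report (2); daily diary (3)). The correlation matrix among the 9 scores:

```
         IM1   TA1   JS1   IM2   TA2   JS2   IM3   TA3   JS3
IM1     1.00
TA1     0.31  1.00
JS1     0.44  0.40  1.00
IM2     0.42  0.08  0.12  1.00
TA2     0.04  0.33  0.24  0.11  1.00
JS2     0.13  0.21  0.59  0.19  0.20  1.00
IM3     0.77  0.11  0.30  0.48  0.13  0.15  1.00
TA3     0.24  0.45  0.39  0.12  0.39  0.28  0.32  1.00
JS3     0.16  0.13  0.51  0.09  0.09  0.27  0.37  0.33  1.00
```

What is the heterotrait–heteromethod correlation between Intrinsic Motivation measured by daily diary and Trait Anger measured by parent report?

Different traits and methods: r(IM3, TA2) = 0.13.

0.13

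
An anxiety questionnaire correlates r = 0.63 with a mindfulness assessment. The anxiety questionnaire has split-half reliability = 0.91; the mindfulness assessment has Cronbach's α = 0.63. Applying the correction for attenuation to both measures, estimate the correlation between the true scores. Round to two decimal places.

0.83

r_true = r_obs / √(r_xx · r_yy) = 0.63 / √(0.91 × 0.63) = 0.63 / √0.5733 = 0.63 / 0.7572 ≈ 0.83.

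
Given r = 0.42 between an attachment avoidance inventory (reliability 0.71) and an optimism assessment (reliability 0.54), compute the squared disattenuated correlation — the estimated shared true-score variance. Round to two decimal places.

Disattenuated r = 0.42 / √(0.71 × 0.54) = 0.42 / 0.6192 = 0.6783.
Shared true-score variance = 0.6783² = 0.4601 ≈ 0.46.

0.46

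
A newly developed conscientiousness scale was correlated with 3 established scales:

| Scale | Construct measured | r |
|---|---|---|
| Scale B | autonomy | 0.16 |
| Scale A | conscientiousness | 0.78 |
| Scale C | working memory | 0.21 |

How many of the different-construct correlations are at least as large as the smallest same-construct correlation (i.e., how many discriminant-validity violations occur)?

0

Convergent (same construct = conscientiousness): Scale A.
Smallest convergent = 0.78. Discriminant values: 0.16, 0.21; count ≥ 0.78 → 0.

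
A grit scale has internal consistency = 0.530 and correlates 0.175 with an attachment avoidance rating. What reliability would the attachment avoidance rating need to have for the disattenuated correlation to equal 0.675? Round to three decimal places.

0.127

r_true = r_obs / √(r_xx · r_yy) ⇒ 0.675 = 0.175 / √(0.530 · r_yy).
√(0.530 · r_yy) = 0.175 / 0.675 = 0.2593; 0.530 · r_yy = 0.0672; r_yy = 0.0672 / 0.530 ≈ 0.127.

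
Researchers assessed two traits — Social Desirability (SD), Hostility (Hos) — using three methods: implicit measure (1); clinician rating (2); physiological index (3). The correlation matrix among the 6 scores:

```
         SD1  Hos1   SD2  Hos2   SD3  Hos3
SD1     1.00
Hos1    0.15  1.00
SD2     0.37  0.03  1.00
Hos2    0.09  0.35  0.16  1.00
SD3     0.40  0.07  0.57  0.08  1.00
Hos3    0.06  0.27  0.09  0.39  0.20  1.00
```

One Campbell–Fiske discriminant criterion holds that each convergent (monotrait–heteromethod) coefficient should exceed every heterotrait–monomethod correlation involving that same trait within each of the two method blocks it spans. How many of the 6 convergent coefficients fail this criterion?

Each convergent coefficient versus the relevant comparison correlations:
SD (methods 1·2): 0.37 vs {0.15, 0.16} → pass.
SD (methods 1·3): 0.40 vs {0.15, 0.20} → pass.
SD (methods 2·3): 0.57 vs {0.16, 0.20} → pass.
Hos (methods 1·2): 0.35 vs {0.15, 0.16} → pass.
Hos (methods 1·3): 0.27 vs {0.15, 0.20} → pass.
Hos (methods 2·3): 0.39 vs {0.16, 0.20} → pass.
0 of 6 fail.

0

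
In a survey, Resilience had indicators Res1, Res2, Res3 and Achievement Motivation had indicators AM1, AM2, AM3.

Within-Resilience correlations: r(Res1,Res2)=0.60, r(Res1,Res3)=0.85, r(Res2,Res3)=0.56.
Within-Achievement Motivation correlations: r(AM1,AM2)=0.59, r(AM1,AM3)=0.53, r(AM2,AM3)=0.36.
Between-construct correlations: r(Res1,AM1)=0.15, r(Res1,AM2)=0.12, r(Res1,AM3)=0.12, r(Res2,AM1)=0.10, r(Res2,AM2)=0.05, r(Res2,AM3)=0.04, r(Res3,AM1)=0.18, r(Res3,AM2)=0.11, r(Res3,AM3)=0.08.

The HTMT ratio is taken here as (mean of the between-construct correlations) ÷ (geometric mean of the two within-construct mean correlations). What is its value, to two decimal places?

0.18

Between-construct mean = 0.95/9 = 0.1056.
Mean within-Res = 2.01/3 = 0.6700; mean within-AM = 1.48/3 = 0.4933.
Geometric mean = √(0.6700 × 0.4933) = 0.5749.
HTMT = 0.1056 / 0.5749 = 0.18.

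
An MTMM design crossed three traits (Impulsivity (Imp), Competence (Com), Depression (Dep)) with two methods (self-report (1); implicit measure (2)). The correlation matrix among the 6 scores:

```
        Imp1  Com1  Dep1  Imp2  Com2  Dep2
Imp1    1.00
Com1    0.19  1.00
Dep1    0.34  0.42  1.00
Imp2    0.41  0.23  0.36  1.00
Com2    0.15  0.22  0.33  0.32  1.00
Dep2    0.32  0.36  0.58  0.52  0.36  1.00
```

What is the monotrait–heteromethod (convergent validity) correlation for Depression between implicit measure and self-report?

0.58

Same trait (Dep), different methods: r(Dep2, Dep1) = 0.58.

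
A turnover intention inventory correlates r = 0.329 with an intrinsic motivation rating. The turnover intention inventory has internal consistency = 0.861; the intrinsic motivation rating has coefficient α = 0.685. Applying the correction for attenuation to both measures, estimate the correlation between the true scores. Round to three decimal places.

r_true = r_obs / √(r_xx · r_yy) = 0.329 / √(0.861 × 0.685) = 0.329 / √0.589785 = 0.329 / 0.7680 ≈ 0.428.

0.428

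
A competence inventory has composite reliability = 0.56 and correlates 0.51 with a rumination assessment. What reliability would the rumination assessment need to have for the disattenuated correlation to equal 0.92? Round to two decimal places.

0.55

r_true = r_obs / √(r_xx · r_yy) ⇒ 0.92 = 0.51 / √(0.56 · r_yy).
√(0.56 · r_yy) = 0.51 / 0.92 = 0.5543; 0.56 · r_yy = 0.3072; r_yy = 0.3072 / 0.56 ≈ 0.55.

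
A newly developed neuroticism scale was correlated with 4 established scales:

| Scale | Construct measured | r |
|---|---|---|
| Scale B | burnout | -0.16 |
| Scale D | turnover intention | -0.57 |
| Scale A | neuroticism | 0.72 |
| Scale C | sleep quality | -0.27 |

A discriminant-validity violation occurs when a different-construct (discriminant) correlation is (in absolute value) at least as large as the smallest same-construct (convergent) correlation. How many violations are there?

0

Convergent (same construct = neuroticism): Scale A.
Smallest convergent = 0.72. Discriminant |r|: 0.16, 0.57, 0.27; count ≥ 0.72 → 0.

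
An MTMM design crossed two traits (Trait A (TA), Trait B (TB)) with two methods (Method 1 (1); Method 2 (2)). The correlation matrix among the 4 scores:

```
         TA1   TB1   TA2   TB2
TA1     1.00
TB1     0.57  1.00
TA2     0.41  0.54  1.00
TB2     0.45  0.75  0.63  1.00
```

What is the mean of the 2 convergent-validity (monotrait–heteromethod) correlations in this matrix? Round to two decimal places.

0.58

Convergent values: 0.41, 0.75; mean = 1.16/2 = 0.58.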